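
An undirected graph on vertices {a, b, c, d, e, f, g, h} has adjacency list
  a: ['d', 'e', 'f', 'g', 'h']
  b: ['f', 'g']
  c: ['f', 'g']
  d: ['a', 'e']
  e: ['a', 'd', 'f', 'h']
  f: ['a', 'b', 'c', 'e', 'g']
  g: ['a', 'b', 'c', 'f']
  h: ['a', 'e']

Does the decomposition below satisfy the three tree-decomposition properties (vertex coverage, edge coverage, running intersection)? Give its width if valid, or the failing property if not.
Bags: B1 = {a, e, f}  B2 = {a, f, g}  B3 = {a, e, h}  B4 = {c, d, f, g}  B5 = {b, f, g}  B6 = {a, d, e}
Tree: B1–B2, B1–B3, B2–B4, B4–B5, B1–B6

A tree decomposition must satisfy three properties: every vertex lies in some bag; for every edge, both endpoints lie together in some bag; and for every vertex, the bags containing it form a connected subtree. Here bags containing vertex d are not connected in the tree, so the decomposition is invalid.

No — bags containing vertex d are not connected in the tree.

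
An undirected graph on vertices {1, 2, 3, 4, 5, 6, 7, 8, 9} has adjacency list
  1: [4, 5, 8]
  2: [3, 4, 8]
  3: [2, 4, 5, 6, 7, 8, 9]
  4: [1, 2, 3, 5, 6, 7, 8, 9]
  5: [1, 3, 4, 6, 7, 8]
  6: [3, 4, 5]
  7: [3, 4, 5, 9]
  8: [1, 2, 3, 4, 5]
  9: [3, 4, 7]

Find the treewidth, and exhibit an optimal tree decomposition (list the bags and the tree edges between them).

The largest bag has 4 vertices, giving width 3; this decomposition certifies tw(G) ≤ 3. For the lower bound, the 4 vertices {1, 4, 5, 8} are pairwise adjacent, and any tree decomposition puts a clique entirely inside one bag — forcing width ≥ 3. The upper and lower bounds meet at 3, so that is the treewidth.

Treewidth 3.
One such decomposition:
Bags: B1 = {3, 4, 5, 8}  B2 = {1, 4, 5, 8}  B3 = {3, 4, 5, 7}  B4 = {3, 4, 7, 9}  B5 = {3, 4, 5, 6}  B6 = {2, 3, 4, 8}
Tree: B1–B2, B1–B3, B3–B4, B1–B5, B1–B6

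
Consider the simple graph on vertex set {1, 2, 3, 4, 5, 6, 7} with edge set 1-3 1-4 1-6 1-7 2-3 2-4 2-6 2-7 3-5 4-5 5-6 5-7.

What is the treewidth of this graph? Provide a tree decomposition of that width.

Treewidth 3.
Bags: B1 = {1, 2, 3, 5}  B2 = {1, 2, 4, 5}  B3 = {1, 2, 5, 7}  B4 = {1, 2, 5, 6}
Tree: B1–B2, B2–B3, B3–B4

Every bag has size at most 4, so the width is 4 − 1 = 3 and tw(G) ≤ 3. For the lower bound: the 4 vertex sets {2,3}, {1,4}, {5}, {7} are disjoint, each induces a connected subgraph, and every pair is joined by at least one edge of G. Contracting each set to a single vertex therefore yields K_{4} as a minor, and since treewidth is minor-monotone, tw(G) ≥ tw(K_{4}) = 3. Combining the bounds, tw(G) = 3.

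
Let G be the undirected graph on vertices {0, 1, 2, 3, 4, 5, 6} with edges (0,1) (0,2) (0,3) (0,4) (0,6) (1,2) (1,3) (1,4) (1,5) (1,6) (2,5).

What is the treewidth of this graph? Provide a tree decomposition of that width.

Each bag holds 3 vertices, so the decomposition has width 2, which upper-bounds the treewidth. On the other hand G contains the 3-clique {0, 1, 2}. A clique must lie in a single bag of any decomposition, so no decomposition can have width below 2. Combining the bounds, tw(G) = 2.

Treewidth 2.
One optimal decomposition is:
Bags: B1 = {0, 1, 6}  B2 = {0, 1, 4}  B3 = {0, 1, 3}  B4 = {0, 1, 2}  B5 = {1, 2, 5}
Tree: B1–B2, B1–B3, B2–B4, B4–B5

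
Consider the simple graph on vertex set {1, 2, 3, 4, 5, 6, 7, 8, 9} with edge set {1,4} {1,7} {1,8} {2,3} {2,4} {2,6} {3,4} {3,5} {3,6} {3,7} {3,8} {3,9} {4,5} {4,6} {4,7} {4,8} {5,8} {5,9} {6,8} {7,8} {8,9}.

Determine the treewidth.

A width-3 tree decomposition is:
Bags: B1 = {3, 4, 5, 8}  B2 = {3, 4, 7, 8}  B3 = {1, 4, 7, 8}  B4 = {3, 4, 6, 8}  B5 = {2, 3, 4, 6}  B6 = {3, 5, 8, 9}
Tree: B1–B2, B2–B3, B2–B4, B4–B5, B1–B6
Every bag has size at most 4, so the width is 4 − 1 = 3 and tw(G) ≤ 3. Conversely, {1, 4, 7, 8} is a clique of size 4, and the vertices of any clique must share a bag in every tree decomposition; so some bag has ≥ 4 vertices and tw(G) ≥ 3. The upper and lower bounds meet at 3, so that is the treewidth.

3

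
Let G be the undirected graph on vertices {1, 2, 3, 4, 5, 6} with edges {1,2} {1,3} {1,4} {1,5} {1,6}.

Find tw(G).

1

A width-1 tree decomposition is:
Bags: B1 = {1, 2}  B2 = {1, 4}  B3 = {1, 5}  B4 = {1, 6}  B5 = {1, 3}
Tree: B1–B2, B2–B3, B3–B4, B4–B5
The largest bag has 2 vertices, giving width 1; this decomposition certifies tw(G) ≤ 1. Any graph with an edge has treewidth ≥ 1, and G has the edge 1–2. Therefore the treewidth is 1.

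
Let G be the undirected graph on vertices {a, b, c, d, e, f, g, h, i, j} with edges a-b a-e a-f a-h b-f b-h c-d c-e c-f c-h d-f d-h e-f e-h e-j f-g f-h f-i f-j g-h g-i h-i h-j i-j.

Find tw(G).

A width-3 tree decomposition is:
Bags: B1 = {c, e, f, h}  B2 = {e, f, h, j}  B3 = {a, e, f, h}  B4 = {a, b, f, h}  B5 = {f, h, i, j}  B6 = {f, g, h, i}  B7 = {c, d, f, h}
Tree: B1–B2, B2–B3, B3–B4, B2–B5, B5–B6, B1–B7
Each bag holds 4 vertices, so the decomposition has width 3, which upper-bounds the treewidth. On the other hand G contains the 4-clique {c, d, f, h}. A clique must lie in a single bag of any decomposition, so no decomposition can have width below 3. Combining the bounds, tw(G) = 3.

3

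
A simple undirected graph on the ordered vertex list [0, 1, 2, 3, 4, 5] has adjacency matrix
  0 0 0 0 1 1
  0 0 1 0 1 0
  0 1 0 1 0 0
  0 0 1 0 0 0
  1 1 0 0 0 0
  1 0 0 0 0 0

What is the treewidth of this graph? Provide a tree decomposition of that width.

Every bag has size at most 2, so the width is 2 − 1 = 1 and tw(G) ≤ 1. Any graph with an edge has treewidth ≥ 1, and G has the edge 5–0. The upper and lower bounds meet at 1, so that is the treewidth.

Treewidth 1.
Bags: B1 = {0, 5}  B2 = {0, 4}  B3 = {1, 4}  B4 = {1, 2}  B5 = {2, 3}
Tree: B1–B2, B2–B3, B3–B4, B4–B5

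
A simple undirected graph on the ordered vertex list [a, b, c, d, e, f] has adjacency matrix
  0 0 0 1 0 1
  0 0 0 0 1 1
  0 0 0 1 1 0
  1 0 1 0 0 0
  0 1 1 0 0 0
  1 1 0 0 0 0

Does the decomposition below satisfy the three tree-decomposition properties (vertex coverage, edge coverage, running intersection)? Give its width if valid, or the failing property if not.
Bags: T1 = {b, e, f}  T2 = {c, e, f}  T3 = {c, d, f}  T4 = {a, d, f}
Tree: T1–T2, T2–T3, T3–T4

Yes; width 2.

Every vertex of G appears in some bag (union = {a, b, c, d, e, f}); every edge is covered by a bag; and for each vertex v the set of bags containing v is connected in the bag tree. The decomposition is therefore valid. The largest bag has 3 vertices, so the width is 2.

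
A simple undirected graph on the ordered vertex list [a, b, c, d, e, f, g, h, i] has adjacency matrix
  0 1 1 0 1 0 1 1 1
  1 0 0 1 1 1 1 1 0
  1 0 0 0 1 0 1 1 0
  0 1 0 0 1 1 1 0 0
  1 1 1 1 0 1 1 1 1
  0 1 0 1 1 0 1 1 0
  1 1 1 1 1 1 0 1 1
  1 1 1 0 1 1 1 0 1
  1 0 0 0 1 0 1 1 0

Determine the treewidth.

A width-4 tree decomposition is:
Bags: B1 = {a, b, e, g, h}  B2 = {a, c, e, g, h}  B3 = {b, e, f, g, h}  B4 = {b, d, e, f, g}  B5 = {a, e, g, h, i}
Tree: B1–B2, B1–B3, B3–B4, B2–B5
Each bag holds 5 vertices, so the decomposition has width 4, which upper-bounds the treewidth. Conversely, {b, d, e, f, g} is a clique of size 5, and the vertices of any clique must share a bag in every tree decomposition; so some bag has ≥ 5 vertices and tw(G) ≥ 4. The upper and lower bounds meet at 4, so that is the treewidth.

4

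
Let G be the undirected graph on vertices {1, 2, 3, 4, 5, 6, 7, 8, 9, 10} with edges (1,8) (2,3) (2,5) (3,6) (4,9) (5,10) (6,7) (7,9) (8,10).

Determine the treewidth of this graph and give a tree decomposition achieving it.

Treewidth 1.
Bags: B1 = {1, 8}  B2 = {8, 10}  B3 = {5, 10}  B4 = {2, 5}  B5 = {2, 3}  B6 = {3, 6}  B7 = {6, 7}  B8 = {7, 9}  B9 = {4, 9}
Tree: B1–B2, B2–B3, B3–B4, B4–B5, B5–B6, B6–B7, B7–B8, B8–B9

The largest bag has 2 vertices, giving width 1; this decomposition certifies tw(G) ≤ 1. G has an edge, so its treewidth is at least 1. Combining the bounds, tw(G) = 1.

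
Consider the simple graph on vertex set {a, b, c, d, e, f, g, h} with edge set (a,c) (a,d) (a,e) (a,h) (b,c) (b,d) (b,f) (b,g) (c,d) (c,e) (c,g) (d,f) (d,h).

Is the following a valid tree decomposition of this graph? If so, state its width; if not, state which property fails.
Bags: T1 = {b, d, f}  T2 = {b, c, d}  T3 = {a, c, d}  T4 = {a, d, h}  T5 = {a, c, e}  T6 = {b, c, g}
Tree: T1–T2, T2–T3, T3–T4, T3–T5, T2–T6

Vertex coverage: the bags together contain {a, b, c, d, e, f, g, h}, the full vertex set. Edge coverage: each edge of G has both endpoints in at least one bag. Running intersection: for every vertex, the bags containing it form a connected subtree. All three properties hold, so this is a valid tree decomposition of width max|bag| − 1 = 2, and hence tw(G) ≤ 2.

Yes; width 2.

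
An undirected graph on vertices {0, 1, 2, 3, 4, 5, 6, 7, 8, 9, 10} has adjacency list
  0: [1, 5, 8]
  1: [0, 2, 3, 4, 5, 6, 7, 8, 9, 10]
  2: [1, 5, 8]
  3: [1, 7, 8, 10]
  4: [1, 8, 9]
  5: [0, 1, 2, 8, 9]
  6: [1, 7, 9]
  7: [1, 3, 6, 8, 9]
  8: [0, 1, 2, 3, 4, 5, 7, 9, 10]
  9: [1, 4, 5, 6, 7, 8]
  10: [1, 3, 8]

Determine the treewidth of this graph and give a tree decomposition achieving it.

Treewidth 3.
One such decomposition:
Bags: B1 = {1, 7, 8, 9}  B2 = {1, 5, 8, 9}  B3 = {1, 3, 7, 8}  B4 = {1, 6, 7, 9}  B5 = {1, 2, 5, 8}  B6 = {1, 3, 8, 10}  B7 = {0, 1, 5, 8}  B8 = {1, 4, 8, 9}
Tree: B1–B2, B1–B3, B1–B4, B2–B5, B3–B6, B2–B7, B1–B8

The largest bag has 4 vertices, giving width 3; this decomposition certifies tw(G) ≤ 3. On the other hand G contains the 4-clique {1, 3, 8, 10}. A clique must lie in a single bag of any decomposition, so no decomposition can have width below 3. Therefore the treewidth is 3.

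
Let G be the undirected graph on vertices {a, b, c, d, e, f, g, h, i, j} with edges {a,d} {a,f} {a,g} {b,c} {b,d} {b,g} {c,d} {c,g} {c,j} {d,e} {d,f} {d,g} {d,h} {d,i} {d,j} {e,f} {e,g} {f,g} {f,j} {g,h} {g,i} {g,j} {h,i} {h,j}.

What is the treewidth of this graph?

3

A width-3 tree decomposition is:
Bags: B1 = {d, f, g, j}  B2 = {d, e, f, g}  B3 = {c, d, g, j}  B4 = {d, g, h, j}  B5 = {b, c, d, g}  B6 = {a, d, f, g}  B7 = {d, g, h, i}
Tree: B1–B2, B1–B3, B1–B4, B3–B5, B2–B6, B4–B7
Each bag holds 4 vertices, so the decomposition has width 3, which upper-bounds the treewidth. On the other hand G contains the 4-clique {d, f, g, j}. A clique must lie in a single bag of any decomposition, so no decomposition can have width below 3. Combining the bounds, tw(G) = 3.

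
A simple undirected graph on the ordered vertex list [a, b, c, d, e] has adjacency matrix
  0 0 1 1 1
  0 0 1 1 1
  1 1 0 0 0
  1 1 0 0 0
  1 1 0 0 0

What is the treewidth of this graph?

A width-2 tree decomposition is:
Bags: B1 = {a, b, c}  B2 = {a, b, e}  B3 = {a, b, d}
Tree: B1–B2, B2–B3
Every bag has size at most 3, so the width is 3 − 1 = 2 and tw(G) ≤ 2. Since a–c–b–e–a is a cycle in G, G is not acyclic. Forests are exactly the graphs of treewidth ≤ 1, so tw(G) ≥ 2. Combining the bounds, tw(G) = 2.

2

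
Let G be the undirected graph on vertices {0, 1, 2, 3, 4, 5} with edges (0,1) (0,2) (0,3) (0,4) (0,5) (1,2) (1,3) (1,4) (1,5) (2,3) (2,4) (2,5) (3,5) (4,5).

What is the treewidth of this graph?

A width-4 tree decomposition is:
Bags: B1 = {0, 1, 2, 3, 5}  B2 = {0, 1, 2, 4, 5}
Tree: B1–B2
The largest bag has 5 vertices, giving width 4; this decomposition certifies tw(G) ≤ 4. On the other hand G contains the 5-clique {0, 1, 2, 3, 5}. A clique must lie in a single bag of any decomposition, so no decomposition can have width below 4. The upper and lower bounds meet at 4, so that is the treewidth.

4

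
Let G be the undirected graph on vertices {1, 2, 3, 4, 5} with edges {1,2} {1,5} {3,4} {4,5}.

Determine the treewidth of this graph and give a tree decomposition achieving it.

Treewidth 1.
One such decomposition:
Bags: B1 = {1, 2}  B2 = {1, 5}  B3 = {4, 5}  B4 = {3, 4}
Tree: B1–B2, B2–B3, B3–B4

The largest bag has 2 vertices, giving width 1; this decomposition certifies tw(G) ≤ 1. G has an edge, so its treewidth is at least 1. Therefore the treewidth is 1.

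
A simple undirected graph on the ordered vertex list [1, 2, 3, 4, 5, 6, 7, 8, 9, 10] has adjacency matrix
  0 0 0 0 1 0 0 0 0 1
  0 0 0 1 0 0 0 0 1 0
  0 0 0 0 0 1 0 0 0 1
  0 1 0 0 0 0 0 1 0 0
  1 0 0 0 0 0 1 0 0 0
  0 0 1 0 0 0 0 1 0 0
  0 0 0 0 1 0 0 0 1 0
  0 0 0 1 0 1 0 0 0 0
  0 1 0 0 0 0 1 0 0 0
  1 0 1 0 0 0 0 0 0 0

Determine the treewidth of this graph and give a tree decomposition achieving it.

Treewidth 2.
One such decomposition:
Bags: B1 = {1, 5, 10}  B2 = {5, 7, 10}  B3 = {7, 9, 10}  B4 = {2, 9, 10}  B5 = {2, 4, 10}  B6 = {4, 8, 10}  B7 = {6, 8, 10}  B8 = {3, 6, 10}
Tree: B1–B2, B2–B3, B3–B4, B4–B5, B5–B6, B6–B7, B7–B8

The largest bag has 3 vertices, giving width 2; this decomposition certifies tw(G) ≤ 2. Since 10–1–5–7–9–2–4–8–6–3–10 is a cycle in G, G is not acyclic. Forests are exactly the graphs of treewidth ≤ 1, so tw(G) ≥ 2. Therefore the treewidth is 2.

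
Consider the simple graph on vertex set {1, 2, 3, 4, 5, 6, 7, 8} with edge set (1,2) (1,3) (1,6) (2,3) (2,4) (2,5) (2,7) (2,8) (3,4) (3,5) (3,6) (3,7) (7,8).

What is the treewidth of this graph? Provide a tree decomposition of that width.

Every bag has size at most 3, so the width is 3 − 1 = 2 and tw(G) ≤ 2. On the other hand G contains the 3-clique {2, 7, 8}. A clique must lie in a single bag of any decomposition, so no decomposition can have width below 2. Hence tw(G) = 2 exactly.

Treewidth 2.
One optimal decomposition is:
Bags: B1 = {1, 2, 3}  B2 = {1, 3, 6}  B3 = {2, 3, 7}  B4 = {2, 3, 4}  B5 = {2, 7, 8}  B6 = {2, 3, 5}
Tree: B1–B2, B1–B3, B1–B4, B3–B5, B1–B6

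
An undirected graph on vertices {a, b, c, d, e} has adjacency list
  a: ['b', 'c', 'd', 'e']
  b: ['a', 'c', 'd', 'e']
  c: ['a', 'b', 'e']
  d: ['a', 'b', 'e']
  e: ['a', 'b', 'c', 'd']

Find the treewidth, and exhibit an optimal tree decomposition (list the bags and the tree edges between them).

Treewidth 3.
One such decomposition:
Bags: B1 = {a, b, d, e}  B2 = {a, b, c, e}
Tree: B1–B2

Each bag holds 4 vertices, so the decomposition has width 3, which upper-bounds the treewidth. Conversely, {a, b, d, e} is a clique of size 4, and the vertices of any clique must share a bag in every tree decomposition; so some bag has ≥ 4 vertices and tw(G) ≥ 3. The upper and lower bounds meet at 3, so that is the treewidth.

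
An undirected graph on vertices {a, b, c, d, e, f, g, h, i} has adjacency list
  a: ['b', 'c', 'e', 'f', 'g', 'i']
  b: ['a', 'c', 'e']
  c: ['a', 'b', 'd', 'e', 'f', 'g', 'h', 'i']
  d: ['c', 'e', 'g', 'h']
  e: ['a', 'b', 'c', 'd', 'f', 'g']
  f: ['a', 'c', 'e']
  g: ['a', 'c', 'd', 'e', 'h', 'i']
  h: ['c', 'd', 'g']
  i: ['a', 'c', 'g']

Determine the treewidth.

A width-3 tree decomposition is:
Bags: B1 = {a, c, e, g}  B2 = {c, d, e, g}  B3 = {a, c, g, i}  B4 = {c, d, g, h}  B5 = {a, b, c, e}  B6 = {a, c, e, f}
Tree: B1–B2, B1–B3, B2–B4, B1–B5, B5–B6
Each bag holds 4 vertices, so the decomposition has width 3, which upper-bounds the treewidth. Conversely, {c, d, e, g} is a clique of size 4, and the vertices of any clique must share a bag in every tree decomposition; so some bag has ≥ 4 vertices and tw(G) ≥ 3. Hence tw(G) = 3 exactly.

3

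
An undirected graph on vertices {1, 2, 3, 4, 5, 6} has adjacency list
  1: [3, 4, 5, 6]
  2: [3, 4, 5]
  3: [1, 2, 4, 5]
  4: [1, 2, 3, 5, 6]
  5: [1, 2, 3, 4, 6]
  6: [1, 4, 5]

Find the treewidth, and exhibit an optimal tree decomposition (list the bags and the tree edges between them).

Treewidth 3.
Bags: B1 = {1, 3, 4, 5}  B2 = {2, 3, 4, 5}  B3 = {1, 4, 5, 6}
Tree: B1–B2, B1–B3

Every bag has size at most 4, so the width is 4 − 1 = 3 and tw(G) ≤ 3. On the other hand G contains the 4-clique {1, 3, 4, 5}. A clique must lie in a single bag of any decomposition, so no decomposition can have width below 3. Hence tw(G) = 3 exactly.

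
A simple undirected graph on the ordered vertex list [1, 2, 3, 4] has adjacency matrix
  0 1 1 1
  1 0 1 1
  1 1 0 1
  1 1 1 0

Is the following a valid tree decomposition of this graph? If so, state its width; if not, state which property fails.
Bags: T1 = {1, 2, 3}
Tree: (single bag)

No — vertex 4 appears in no bag.

A tree decomposition must satisfy three properties: every vertex lies in some bag; for every edge, both endpoints lie together in some bag; and for every vertex, the bags containing it form a connected subtree. Here vertex 4 appears in no bag, so the decomposition is invalid.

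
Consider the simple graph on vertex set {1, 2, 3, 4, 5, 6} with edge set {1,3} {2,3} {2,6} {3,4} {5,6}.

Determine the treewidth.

1

A width-1 tree decomposition is:
Bags: B1 = {5, 6}  B2 = {2, 6}  B3 = {2, 3}  B4 = {3, 4}  B5 = {1, 3}
Tree: B1–B2, B2–B3, B3–B4, B3–B5
The largest bag has 2 vertices, giving width 1; this decomposition certifies tw(G) ≤ 1. Any graph with an edge has treewidth ≥ 1, and G has the edge 6–5. Hence tw(G) = 1 exactly.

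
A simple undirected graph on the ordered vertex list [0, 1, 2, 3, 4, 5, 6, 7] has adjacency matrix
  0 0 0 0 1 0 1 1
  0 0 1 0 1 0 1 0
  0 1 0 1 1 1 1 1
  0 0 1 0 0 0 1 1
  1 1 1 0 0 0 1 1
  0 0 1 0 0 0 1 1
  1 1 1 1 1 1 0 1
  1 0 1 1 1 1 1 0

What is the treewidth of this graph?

3

A width-3 tree decomposition is:
Bags: B1 = {2, 3, 6, 7}  B2 = {2, 5, 6, 7}  B3 = {2, 4, 6, 7}  B4 = {0, 4, 6, 7}  B5 = {1, 2, 4, 6}
Tree: B1–B2, B1–B3, B3–B4, B3–B5
Each bag holds 4 vertices, so the decomposition has width 3, which upper-bounds the treewidth. Conversely, {0, 4, 6, 7} is a clique of size 4, and the vertices of any clique must share a bag in every tree decomposition; so some bag has ≥ 4 vertices and tw(G) ≥ 3. Combining the bounds, tw(G) = 3.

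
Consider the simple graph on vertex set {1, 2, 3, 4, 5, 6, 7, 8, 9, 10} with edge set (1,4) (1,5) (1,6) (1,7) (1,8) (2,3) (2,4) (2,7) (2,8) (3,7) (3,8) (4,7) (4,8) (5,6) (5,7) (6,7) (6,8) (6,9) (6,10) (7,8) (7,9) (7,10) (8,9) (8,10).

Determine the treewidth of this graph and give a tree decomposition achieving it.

Treewidth 3.
One optimal decomposition is:
Bags: B1 = {1, 6, 7, 8}  B2 = {1, 4, 7, 8}  B3 = {2, 4, 7, 8}  B4 = {6, 7, 8, 9}  B5 = {2, 3, 7, 8}  B6 = {1, 5, 6, 7}  B7 = {6, 7, 8, 10}
Tree: B1–B2, B2–B3, B1–B4, B3–B5, B1–B6, B4–B7

Every bag has size at most 4, so the width is 4 − 1 = 3 and tw(G) ≤ 3. Conversely, {2, 3, 7, 8} is a clique of size 4, and the vertices of any clique must share a bag in every tree decomposition; so some bag has ≥ 4 vertices and tw(G) ≥ 3. Therefore the treewidth is 3.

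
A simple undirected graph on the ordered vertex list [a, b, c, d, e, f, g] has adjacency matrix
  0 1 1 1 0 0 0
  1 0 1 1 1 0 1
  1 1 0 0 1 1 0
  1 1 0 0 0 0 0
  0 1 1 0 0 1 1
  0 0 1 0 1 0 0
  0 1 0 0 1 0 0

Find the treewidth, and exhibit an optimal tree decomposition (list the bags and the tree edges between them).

Treewidth 2.
Bags: B1 = {b, e, g}  B2 = {b, c, e}  B3 = {a, b, c}  B4 = {c, e, f}  B5 = {a, b, d}
Tree: B1–B2, B2–B3, B2–B4, B3–B5

Every bag has size at most 3, so the width is 3 − 1 = 2 and tw(G) ≤ 2. Conversely, {c, e, f} is a clique of size 3, and the vertices of any clique must share a bag in every tree decomposition; so some bag has ≥ 3 vertices and tw(G) ≥ 2. Combining the bounds, tw(G) = 2.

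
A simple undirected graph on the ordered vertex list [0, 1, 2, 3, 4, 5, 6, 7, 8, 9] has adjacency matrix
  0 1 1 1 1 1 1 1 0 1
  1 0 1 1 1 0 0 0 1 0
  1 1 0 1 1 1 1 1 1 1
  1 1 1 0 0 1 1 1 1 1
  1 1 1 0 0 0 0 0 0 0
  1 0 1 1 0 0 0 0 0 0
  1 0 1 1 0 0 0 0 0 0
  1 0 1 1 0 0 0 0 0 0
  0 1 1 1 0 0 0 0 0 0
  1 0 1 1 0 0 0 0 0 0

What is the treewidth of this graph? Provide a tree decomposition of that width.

Treewidth 3.
One such decomposition:
Bags: B1 = {0, 2, 3, 9}  B2 = {0, 2, 3, 7}  B3 = {0, 1, 2, 3}  B4 = {1, 2, 3, 8}  B5 = {0, 2, 3, 5}  B6 = {0, 2, 3, 6}  B7 = {0, 1, 2, 4}
Tree: B1–B2, B1–B3, B3–B4, B1–B5, B2–B6, B3–B7

Every bag has size at most 4, so the width is 4 − 1 = 3 and tw(G) ≤ 3. On the other hand G contains the 4-clique {0, 1, 2, 3}. A clique must lie in a single bag of any decomposition, so no decomposition can have width below 3. The upper and lower bounds meet at 3, so that is the treewidth.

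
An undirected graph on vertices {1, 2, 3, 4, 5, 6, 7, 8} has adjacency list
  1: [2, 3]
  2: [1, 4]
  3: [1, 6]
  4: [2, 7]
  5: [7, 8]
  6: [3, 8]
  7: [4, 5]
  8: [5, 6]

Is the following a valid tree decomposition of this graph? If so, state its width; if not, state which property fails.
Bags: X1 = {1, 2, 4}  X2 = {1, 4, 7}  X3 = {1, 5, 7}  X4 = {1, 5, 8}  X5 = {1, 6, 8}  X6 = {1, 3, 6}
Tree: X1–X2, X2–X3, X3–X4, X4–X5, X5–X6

Every vertex of G appears in some bag (union = {1, 2, 3, 4, 5, 6, 7, 8}); every edge is covered by a bag; and for each vertex v the set of bags containing v is connected in the bag tree. The decomposition is therefore valid. The largest bag has 3 vertices, so the width is 2.

Yes; width 2.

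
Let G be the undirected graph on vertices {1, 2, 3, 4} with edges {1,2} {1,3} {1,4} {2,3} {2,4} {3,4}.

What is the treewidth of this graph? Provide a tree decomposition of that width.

A single bag containing all 4 vertices is trivially a valid decomposition of width 3. Conversely, {1, 2, 3, 4} is a clique of size 4, and the vertices of any clique must share a bag in every tree decomposition; so some bag has ≥ 4 vertices and tw(G) ≥ 3. Combining the bounds, tw(G) = 3.

Treewidth 3.
Bags: B1 = {1, 2, 3, 4}
Tree: (single bag)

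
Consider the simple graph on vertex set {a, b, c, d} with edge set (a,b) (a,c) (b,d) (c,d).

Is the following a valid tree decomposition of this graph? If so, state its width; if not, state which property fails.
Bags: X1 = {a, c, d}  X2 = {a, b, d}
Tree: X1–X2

Yes; width 2.

Vertex coverage: the bags together contain {a, b, c, d}, the full vertex set. Edge coverage: each edge of G has both endpoints in at least one bag. Running intersection: for every vertex, the bags containing it form a connected subtree. All three properties hold, so this is a valid tree decomposition of width max|bag| − 1 = 2, and hence tw(G) ≤ 2.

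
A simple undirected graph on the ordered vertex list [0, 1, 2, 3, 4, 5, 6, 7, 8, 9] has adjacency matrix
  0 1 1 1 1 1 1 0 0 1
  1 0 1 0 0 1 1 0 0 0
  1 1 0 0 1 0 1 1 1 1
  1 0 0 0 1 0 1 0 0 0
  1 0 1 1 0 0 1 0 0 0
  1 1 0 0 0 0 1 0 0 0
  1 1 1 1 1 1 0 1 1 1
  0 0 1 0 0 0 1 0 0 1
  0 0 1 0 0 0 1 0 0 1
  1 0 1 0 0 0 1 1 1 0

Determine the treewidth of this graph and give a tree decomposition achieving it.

Treewidth 3.
Bags: B1 = {0, 2, 6, 9}  B2 = {0, 2, 4, 6}  B3 = {2, 6, 8, 9}  B4 = {0, 1, 2, 6}  B5 = {0, 3, 4, 6}  B6 = {0, 1, 5, 6}  B7 = {2, 6, 7, 9}
Tree: B1–B2, B1–B3, B1–B4, B2–B5, B4–B6, B1–B7

The largest bag has 4 vertices, giving width 3; this decomposition certifies tw(G) ≤ 3. Conversely, {0, 1, 2, 6} is a clique of size 4, and the vertices of any clique must share a bag in every tree decomposition; so some bag has ≥ 4 vertices and tw(G) ≥ 3. The upper and lower bounds meet at 3, so that is the treewidth.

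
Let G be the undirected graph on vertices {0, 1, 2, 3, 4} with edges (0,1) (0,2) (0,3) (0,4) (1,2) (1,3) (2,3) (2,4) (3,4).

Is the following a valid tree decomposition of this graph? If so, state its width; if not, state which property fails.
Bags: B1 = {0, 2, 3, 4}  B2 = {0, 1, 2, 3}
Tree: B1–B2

Checking the three conditions: (i) the bags cover all of {0, 1, 2, 3, 4}; (ii) for each edge, some bag contains both endpoints; (iii) the bags containing any fixed vertex form a subtree. All hold, so the decomposition is valid with width 4 − 1 = 3.

Yes; width 3.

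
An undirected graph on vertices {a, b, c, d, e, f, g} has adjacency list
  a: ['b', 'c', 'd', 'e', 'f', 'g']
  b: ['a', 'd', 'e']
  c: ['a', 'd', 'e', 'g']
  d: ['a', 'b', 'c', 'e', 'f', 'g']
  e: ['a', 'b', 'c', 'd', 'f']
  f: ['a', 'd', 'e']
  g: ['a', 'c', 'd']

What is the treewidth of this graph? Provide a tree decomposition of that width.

Treewidth 3.
One optimal decomposition is:
Bags: B1 = {a, b, d, e}  B2 = {a, c, d, e}  B3 = {a, c, d, g}  B4 = {a, d, e, f}
Tree: B1–B2, B2–B3, B2–B4

Each bag holds 4 vertices, so the decomposition has width 3, which upper-bounds the treewidth. On the other hand G contains the 4-clique {a, c, d, g}. A clique must lie in a single bag of any decomposition, so no decomposition can have width below 3. Hence tw(G) = 3 exactly.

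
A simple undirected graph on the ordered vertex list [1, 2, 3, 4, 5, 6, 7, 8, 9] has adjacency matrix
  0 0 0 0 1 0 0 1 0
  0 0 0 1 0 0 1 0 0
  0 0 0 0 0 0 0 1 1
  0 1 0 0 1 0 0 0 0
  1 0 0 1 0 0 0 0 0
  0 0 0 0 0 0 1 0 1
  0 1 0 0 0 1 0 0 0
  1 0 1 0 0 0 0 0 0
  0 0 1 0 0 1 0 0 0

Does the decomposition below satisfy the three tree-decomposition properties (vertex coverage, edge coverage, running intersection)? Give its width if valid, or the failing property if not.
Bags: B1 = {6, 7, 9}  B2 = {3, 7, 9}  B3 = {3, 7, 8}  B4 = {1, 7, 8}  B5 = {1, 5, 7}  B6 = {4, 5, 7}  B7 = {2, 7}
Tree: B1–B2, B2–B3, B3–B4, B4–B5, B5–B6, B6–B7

A tree decomposition must satisfy three properties: every vertex lies in some bag; for every edge, both endpoints lie together in some bag; and for every vertex, the bags containing it form a connected subtree. Here edge (4,2) lies in no bag, so the decomposition is invalid.

No — edge (4,2) lies in no bag.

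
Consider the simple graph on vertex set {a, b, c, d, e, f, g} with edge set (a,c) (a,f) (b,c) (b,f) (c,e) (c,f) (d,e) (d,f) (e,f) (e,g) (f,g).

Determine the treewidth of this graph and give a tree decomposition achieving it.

Treewidth 2.
Bags: B1 = {b, c, f}  B2 = {c, e, f}  B3 = {e, f, g}  B4 = {a, c, f}  B5 = {d, e, f}
Tree: B1–B2, B2–B3, B2–B4, B3–B5

Each bag holds 3 vertices, so the decomposition has width 2, which upper-bounds the treewidth. For the lower bound, the 3 vertices {d, e, f} are pairwise adjacent, and any tree decomposition puts a clique entirely inside one bag — forcing width ≥ 2. The upper and lower bounds meet at 2, so that is the treewidth.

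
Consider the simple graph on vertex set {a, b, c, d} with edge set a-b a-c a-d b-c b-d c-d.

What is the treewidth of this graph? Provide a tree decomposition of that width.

Treewidth 3.
One optimal decomposition is:
Bags: B1 = {a, b, c, d}
Tree: (single bag)

A single bag containing all 4 vertices is trivially a valid decomposition of width 3. Conversely, {a, b, c, d} is a clique of size 4, and the vertices of any clique must share a bag in every tree decomposition; so some bag has ≥ 4 vertices and tw(G) ≥ 3. Therefore the treewidth is 3.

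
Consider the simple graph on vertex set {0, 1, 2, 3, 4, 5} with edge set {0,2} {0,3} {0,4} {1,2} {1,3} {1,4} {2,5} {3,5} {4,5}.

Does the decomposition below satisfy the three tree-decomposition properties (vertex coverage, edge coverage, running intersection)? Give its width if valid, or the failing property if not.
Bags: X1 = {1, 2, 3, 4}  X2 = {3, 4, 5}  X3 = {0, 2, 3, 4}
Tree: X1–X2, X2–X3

No — edge (2,5) lies in no bag.

A tree decomposition must satisfy three properties: every vertex lies in some bag; for every edge, both endpoints lie together in some bag; and for every vertex, the bags containing it form a connected subtree. Here edge (2,5) lies in no bag, so the decomposition is invalid.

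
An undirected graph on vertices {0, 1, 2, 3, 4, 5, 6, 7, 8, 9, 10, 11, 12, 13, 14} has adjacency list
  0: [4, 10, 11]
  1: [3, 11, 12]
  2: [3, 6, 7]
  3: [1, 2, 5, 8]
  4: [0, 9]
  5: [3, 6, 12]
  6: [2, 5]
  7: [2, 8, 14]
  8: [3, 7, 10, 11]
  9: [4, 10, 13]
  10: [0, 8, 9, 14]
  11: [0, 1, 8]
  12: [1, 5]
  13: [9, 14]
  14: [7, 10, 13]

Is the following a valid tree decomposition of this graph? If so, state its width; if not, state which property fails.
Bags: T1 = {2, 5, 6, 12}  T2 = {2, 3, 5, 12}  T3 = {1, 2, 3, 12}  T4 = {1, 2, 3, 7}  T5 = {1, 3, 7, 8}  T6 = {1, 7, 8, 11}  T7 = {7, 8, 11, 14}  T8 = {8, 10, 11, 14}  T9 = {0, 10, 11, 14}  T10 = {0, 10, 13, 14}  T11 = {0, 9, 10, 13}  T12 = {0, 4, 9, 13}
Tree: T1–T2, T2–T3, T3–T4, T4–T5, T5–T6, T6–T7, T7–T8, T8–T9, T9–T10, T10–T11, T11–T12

Yes; width 3.

Checking the three conditions: (i) the bags cover all of {0, 1, 2, 3, 4, 5, 6, 7, 8, 9, 10, 11, 12, 13, 14}; (ii) for each edge, some bag contains both endpoints; (iii) the bags containing any fixed vertex form a subtree. All hold, so the decomposition is valid with width 4 − 1 = 3.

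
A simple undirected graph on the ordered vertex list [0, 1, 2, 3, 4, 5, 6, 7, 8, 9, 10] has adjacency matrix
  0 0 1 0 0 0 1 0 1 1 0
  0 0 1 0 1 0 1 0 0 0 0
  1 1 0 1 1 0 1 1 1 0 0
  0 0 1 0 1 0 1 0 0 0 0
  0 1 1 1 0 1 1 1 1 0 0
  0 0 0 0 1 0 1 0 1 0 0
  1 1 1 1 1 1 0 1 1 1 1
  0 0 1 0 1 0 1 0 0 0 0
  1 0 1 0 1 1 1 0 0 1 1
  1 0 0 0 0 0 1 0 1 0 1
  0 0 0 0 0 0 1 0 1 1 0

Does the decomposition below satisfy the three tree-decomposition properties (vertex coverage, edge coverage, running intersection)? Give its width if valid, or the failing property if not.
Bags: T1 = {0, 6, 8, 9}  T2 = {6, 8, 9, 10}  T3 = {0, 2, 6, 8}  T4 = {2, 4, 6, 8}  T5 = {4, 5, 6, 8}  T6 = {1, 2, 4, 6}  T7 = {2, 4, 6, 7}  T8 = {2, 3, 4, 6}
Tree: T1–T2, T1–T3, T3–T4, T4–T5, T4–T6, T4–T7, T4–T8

Every vertex of G appears in some bag (union = {0, 1, 2, 3, 4, 5, 6, 7, 8, 9, 10}); every edge is covered by a bag; and for each vertex v the set of bags containing v is connected in the bag tree. The decomposition is therefore valid. The largest bag has 4 vertices, so the width is 3.

Yes; width 3.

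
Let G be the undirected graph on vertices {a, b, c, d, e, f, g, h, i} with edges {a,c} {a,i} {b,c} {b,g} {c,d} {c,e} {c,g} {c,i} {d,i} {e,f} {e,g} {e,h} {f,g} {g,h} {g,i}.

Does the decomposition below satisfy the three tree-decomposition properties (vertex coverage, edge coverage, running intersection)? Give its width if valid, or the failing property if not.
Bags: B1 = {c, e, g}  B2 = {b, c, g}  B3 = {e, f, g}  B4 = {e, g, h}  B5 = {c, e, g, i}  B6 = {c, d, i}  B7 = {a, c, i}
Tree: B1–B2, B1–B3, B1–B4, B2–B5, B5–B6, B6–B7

No — bags containing vertex e are not connected in the tree.

A tree decomposition must satisfy three properties: every vertex lies in some bag; for every edge, both endpoints lie together in some bag; and for every vertex, the bags containing it form a connected subtree. Here bags containing vertex e are not connected in the tree, so the decomposition is invalid.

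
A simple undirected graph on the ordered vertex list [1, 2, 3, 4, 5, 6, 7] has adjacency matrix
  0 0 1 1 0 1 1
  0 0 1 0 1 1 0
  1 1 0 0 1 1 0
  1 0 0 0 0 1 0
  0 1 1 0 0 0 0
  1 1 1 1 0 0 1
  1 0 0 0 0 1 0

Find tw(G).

2

A width-2 tree decomposition is:
Bags: B1 = {1, 3, 6}  B2 = {1, 4, 6}  B3 = {2, 3, 6}  B4 = {2, 3, 5}  B5 = {1, 6, 7}
Tree: B1–B2, B1–B3, B3–B4, B1–B5
Every bag has size at most 3, so the width is 3 − 1 = 2 and tw(G) ≤ 2. For the lower bound, the 3 vertices {2, 3, 5} are pairwise adjacent, and any tree decomposition puts a clique entirely inside one bag — forcing width ≥ 2. The upper and lower bounds meet at 2, so that is the treewidth.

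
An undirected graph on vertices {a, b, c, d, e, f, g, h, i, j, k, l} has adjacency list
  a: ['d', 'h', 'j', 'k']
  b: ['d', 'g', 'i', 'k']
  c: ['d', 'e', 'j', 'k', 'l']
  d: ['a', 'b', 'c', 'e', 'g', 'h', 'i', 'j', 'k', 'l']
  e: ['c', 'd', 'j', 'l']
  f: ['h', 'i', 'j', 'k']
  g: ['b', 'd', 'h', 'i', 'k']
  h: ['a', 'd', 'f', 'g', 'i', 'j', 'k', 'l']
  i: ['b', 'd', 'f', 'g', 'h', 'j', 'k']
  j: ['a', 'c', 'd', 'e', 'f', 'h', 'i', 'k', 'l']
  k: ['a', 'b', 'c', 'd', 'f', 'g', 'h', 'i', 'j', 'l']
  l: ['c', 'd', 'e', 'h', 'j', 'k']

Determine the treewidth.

4

A width-4 tree decomposition is:
Bags: B1 = {d, h, j, k, l}  B2 = {d, h, i, j, k}  B3 = {c, d, j, k, l}  B4 = {c, d, e, j, l}  B5 = {d, g, h, i, k}  B6 = {f, h, i, j, k}  B7 = {a, d, h, j, k}  B8 = {b, d, g, i, k}
Tree: B1–B2, B1–B3, B3–B4, B2–B5, B2–B6, B1–B7, B5–B8
Each bag holds 5 vertices, so the decomposition has width 4, which upper-bounds the treewidth. On the other hand G contains the 5-clique {c, d, e, j, l}. A clique must lie in a single bag of any decomposition, so no decomposition can have width below 4. Hence tw(G) = 4 exactly.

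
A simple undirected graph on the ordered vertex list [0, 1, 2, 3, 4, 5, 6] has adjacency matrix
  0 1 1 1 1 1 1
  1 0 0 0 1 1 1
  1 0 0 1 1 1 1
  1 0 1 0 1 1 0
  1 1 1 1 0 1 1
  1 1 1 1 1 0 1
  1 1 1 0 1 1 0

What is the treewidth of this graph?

A width-4 tree decomposition is:
Bags: B1 = {0, 2, 3, 4, 5}  B2 = {0, 2, 4, 5, 6}  B3 = {0, 1, 4, 5, 6}
Tree: B1–B2, B2–B3
Every bag has size at most 5, so the width is 5 − 1 = 4 and tw(G) ≤ 4. Conversely, {0, 1, 4, 5, 6} is a clique of size 5, and the vertices of any clique must share a bag in every tree decomposition; so some bag has ≥ 5 vertices and tw(G) ≥ 4. Hence tw(G) = 4 exactly.

4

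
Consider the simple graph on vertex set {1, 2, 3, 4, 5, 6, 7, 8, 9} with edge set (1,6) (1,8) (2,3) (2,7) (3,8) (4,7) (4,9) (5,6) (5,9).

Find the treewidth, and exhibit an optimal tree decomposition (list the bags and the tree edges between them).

Each bag holds 3 vertices, so the decomposition has width 2, which upper-bounds the treewidth. For the lower bound, G contains the cycle 6–1–8–3–2–7–4–9–5–6, so G is not a forest; only forests have treewidth ≤ 1, hence tw(G) ≥ 2. Therefore the treewidth is 2.

Treewidth 2.
One such decomposition:
Bags: B1 = {1, 6, 8}  B2 = {3, 6, 8}  B3 = {2, 3, 6}  B4 = {2, 6, 7}  B5 = {4, 6, 7}  B6 = {4, 6, 9}  B7 = {5, 6, 9}
Tree: B1–B2, B2–B3, B3–B4, B4–B5, B5–B6, B6–B7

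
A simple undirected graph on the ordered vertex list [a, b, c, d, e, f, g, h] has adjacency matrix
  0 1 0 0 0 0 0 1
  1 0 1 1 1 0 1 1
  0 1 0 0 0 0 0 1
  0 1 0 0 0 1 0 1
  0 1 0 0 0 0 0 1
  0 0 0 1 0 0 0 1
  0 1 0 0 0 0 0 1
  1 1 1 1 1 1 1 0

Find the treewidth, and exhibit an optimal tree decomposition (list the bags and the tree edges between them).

Treewidth 2.
One such decomposition:
Bags: B1 = {b, d, h}  B2 = {b, c, h}  B3 = {b, e, h}  B4 = {d, f, h}  B5 = {a, b, h}  B6 = {b, g, h}
Tree: B1–B2, B2–B3, B1–B4, B1–B5, B3–B6

Every bag has size at most 3, so the width is 3 − 1 = 2 and tw(G) ≤ 2. Conversely, {d, f, h} is a clique of size 3, and the vertices of any clique must share a bag in every tree decomposition; so some bag has ≥ 3 vertices and tw(G) ≥ 2. The upper and lower bounds meet at 2, so that is the treewidth.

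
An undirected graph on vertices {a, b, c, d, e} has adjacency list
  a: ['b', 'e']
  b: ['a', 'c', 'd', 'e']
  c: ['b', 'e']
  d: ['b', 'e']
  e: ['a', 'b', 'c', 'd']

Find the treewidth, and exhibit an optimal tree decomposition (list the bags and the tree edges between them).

Treewidth 2.
One such decomposition:
Bags: B1 = {a, b, e}  B2 = {b, c, e}  B3 = {b, d, e}
Tree: B1–B2, B2–B3

Every bag has size at most 3, so the width is 3 − 1 = 2 and tw(G) ≤ 2. On the other hand G contains the 3-clique {b, d, e}. A clique must lie in a single bag of any decomposition, so no decomposition can have width below 2. Hence tw(G) = 2 exactly.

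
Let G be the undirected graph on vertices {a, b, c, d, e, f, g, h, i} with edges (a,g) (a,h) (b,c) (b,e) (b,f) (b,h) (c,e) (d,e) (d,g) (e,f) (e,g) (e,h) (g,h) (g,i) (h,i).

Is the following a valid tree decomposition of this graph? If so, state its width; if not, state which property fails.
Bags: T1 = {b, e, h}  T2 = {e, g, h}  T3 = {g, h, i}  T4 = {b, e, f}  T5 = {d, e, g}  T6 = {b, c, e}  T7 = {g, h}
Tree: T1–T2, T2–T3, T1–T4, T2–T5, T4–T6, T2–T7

No — vertex a appears in no bag.

A tree decomposition must satisfy three properties: every vertex lies in some bag; for every edge, both endpoints lie together in some bag; and for every vertex, the bags containing it form a connected subtree. Here vertex a appears in no bag, so the decomposition is invalid.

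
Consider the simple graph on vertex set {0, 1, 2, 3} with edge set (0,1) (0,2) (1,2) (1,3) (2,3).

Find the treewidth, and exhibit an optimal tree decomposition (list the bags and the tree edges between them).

Treewidth 2.
Bags: B1 = {0, 1, 2}  B2 = {1, 2, 3}
Tree: B1–B2

Each bag holds 3 vertices, so the decomposition has width 2, which upper-bounds the treewidth. On the other hand G contains the 3-clique {0, 1, 2}. A clique must lie in a single bag of any decomposition, so no decomposition can have width below 2. Therefore the treewidth is 2.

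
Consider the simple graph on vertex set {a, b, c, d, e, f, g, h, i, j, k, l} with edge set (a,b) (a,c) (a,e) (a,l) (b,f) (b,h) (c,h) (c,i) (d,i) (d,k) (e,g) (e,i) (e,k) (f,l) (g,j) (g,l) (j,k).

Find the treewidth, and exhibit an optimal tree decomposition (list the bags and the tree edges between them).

Treewidth 3.
Bags: B1 = {b, c, f, h}  B2 = {a, b, c, f}  B3 = {a, c, f, l}  B4 = {a, c, i, l}  B5 = {a, e, i, l}  B6 = {e, g, i, l}  B7 = {d, e, g, i}  B8 = {d, e, g, k}  B9 = {d, g, j, k}
Tree: B1–B2, B2–B3, B3–B4, B4–B5, B5–B6, B6–B7, B7–B8, B8–B9

Every bag has size at most 4, so the width is 4 − 1 = 3 and tw(G) ≤ 3. For the lower bound: the 4 vertex sets {b,f,h}, {c}, {a}, {e,g,i,l} are disjoint, each induces a connected subgraph, and every pair is joined by at least one edge of G. Contracting each set to a single vertex therefore yields K_{4} as a minor, and since treewidth is minor-monotone, tw(G) ≥ tw(K_{4}) = 3. Therefore the treewidth is 3.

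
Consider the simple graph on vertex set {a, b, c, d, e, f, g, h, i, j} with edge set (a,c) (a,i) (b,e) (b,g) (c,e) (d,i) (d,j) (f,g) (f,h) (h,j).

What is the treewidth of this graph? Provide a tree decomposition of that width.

Each bag holds 3 vertices, so the decomposition has width 2, which upper-bounds the treewidth. For the lower bound, G contains the cycle h–f–g–b–e–c–a–i–d–j–h, so G is not a forest; only forests have treewidth ≤ 1, hence tw(G) ≥ 2. Hence tw(G) = 2 exactly.

Treewidth 2.
Bags: B1 = {f, g, h}  B2 = {b, g, h}  B3 = {b, e, h}  B4 = {c, e, h}  B5 = {a, c, h}  B6 = {a, h, i}  B7 = {d, h, i}  B8 = {d, h, j}
Tree: B1–B2, B2–B3, B3–B4, B4–B5, B5–B6, B6–B7, B7–B8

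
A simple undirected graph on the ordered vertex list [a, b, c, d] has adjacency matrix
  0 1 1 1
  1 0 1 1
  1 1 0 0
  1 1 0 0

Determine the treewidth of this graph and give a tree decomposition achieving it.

Treewidth 2.
Bags: B1 = {a, b, d}  B2 = {a, b, c}
Tree: B1–B2

Each bag holds 3 vertices, so the decomposition has width 2, which upper-bounds the treewidth. Conversely, {a, b, d} is a clique of size 3, and the vertices of any clique must share a bag in every tree decomposition; so some bag has ≥ 3 vertices and tw(G) ≥ 2. Therefore the treewidth is 2.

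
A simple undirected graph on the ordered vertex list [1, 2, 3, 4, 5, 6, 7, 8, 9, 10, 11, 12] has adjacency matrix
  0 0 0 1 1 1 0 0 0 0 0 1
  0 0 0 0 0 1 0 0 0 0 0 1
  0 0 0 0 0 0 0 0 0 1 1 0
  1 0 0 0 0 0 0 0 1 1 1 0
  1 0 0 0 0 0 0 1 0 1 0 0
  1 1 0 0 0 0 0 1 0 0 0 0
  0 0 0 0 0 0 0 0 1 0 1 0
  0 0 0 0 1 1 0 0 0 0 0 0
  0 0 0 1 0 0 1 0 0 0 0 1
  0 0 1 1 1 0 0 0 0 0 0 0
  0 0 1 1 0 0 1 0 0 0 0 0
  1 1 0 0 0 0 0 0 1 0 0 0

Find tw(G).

3

A width-3 tree decomposition is:
Bags: B1 = {3, 7, 10, 11}  B2 = {4, 7, 10, 11}  B3 = {4, 7, 9, 10}  B4 = {4, 5, 9, 10}  B5 = {1, 4, 5, 9}  B6 = {1, 5, 9, 12}  B7 = {1, 5, 8, 12}  B8 = {1, 6, 8, 12}  B9 = {2, 6, 8, 12}
Tree: B1–B2, B2–B3, B3–B4, B4–B5, B5–B6, B6–B7, B7–B8, B8–B9
The largest bag has 4 vertices, giving width 3; this decomposition certifies tw(G) ≤ 3. For the lower bound: the 4 vertex sets {3,7,11}, {10}, {4}, {1,5,9,12} are disjoint, each induces a connected subgraph, and every pair is joined by at least one edge of G. Contracting each set to a single vertex therefore yields K_{4} as a minor, and since treewidth is minor-monotone, tw(G) ≥ tw(K_{4}) = 3. The upper and lower bounds meet at 3, so that is the treewidth.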